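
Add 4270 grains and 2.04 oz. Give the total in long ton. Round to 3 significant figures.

0.000329 long tons

4270 gr = 0.000272321 long ton and 2.04 oz = 5.69196e-5 long ton.
0.000272321 + 5.69196e-5 ≈ 0.000329 long ton.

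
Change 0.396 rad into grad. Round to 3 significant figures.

25.2 gradians

1 rad = 63.6620 gradians.
So 0.396 × 63.6620 ≈ 25.2 grad.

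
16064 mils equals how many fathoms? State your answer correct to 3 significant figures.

1 mil = 1.38889 × 10^-5 fathom.
16064 × 1.38889 × 10^-5 ≈ 0.223 fathom.

0.223 fathom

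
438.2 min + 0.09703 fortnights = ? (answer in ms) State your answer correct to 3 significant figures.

438.2 min = 2.62920e+7 ms and 0.09703 fortnight = 1.17367e+8 ms.
2.62920e+7 + 1.17367e+8 ≈ 1.44e+8 ms.

1.44e+8 ms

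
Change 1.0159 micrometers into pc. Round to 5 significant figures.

3.2923e-23 pc

1 micrometer = 3.24078e-23 pc.
Then 1.0159 × 3.24078e-23 ≈ 3.2923e-23 pc.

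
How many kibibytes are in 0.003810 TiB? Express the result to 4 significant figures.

1 TiB = 1.07374 × 10^9 KiB.
So 0.003810 × 1.07374 × 10^9 ≈ 4.091 × 10^6 KiB.

4.091 × 10^6 KiB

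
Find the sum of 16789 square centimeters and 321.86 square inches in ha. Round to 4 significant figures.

0.0001887 hectares

16789 cm² = 0.000167890 ha and 321.86 in² = 2.07651e-5 ha.
0.000167890 + 2.07651e-5 ≈ 0.0001887 ha.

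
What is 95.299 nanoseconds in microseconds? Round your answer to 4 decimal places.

1 ns = 0.00100000 μs.
95.299 × 0.00100000 ≈ 0.0953 μs.

0.0953 μs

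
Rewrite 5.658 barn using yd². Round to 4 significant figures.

6.767e-28 yd²

1 barn = 1.19599e-28 yd².
So 5.658 × 1.19599e-28 ≈ 6.767e-28 yd².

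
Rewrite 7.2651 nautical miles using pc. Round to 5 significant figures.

4.3605e-13 parsecs

1 nmi = 6.00192e-14 parsecs.
7.2651 × 6.00192e-14 ≈ 4.3605e-13 pc.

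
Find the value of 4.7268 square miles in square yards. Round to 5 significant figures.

1 square mile = 3.09760e+6 yd².
Thus 4.7268 × 3.09760e+6 ≈ 1.4642e+7 yd².

1.4642e+7 yd²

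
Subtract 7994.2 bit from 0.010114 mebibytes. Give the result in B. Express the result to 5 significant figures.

9606.0 bytes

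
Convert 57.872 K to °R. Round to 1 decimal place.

104.2 °R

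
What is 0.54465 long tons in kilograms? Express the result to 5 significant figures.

553.39 kg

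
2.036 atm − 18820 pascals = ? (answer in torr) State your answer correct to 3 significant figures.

1410 torr

2.036 atm = 1547.36 torr and 18820 Pa = 141.162 torr.
1547.36 − 141.162 ≈ 1410 torr.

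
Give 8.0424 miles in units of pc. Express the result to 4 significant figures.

4.195 × 10^-13 pc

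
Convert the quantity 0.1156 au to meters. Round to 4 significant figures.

1 astronomical unit = 1.49598 × 10^11 m.
Then 0.1156 × 1.49598 × 10^11 ≈ 1.729 × 10^10 m.

1.729 × 10^10 meters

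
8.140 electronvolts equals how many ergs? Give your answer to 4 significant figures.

1 eV = 1.60218e-12 erg.
Thus 8.140 × 1.60218e-12 ≈ 1.304e-11 erg.

1.304e-11 erg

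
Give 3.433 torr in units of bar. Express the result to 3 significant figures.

0.00458 bar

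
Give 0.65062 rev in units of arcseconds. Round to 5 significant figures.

1 rev = 1.29600 × 10^6 arcseconds.
So 0.65062 × 1.29600 × 10^6 ≈ 843200 arcsec.

843200 arcsec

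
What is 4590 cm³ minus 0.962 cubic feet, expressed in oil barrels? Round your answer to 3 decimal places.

4590 cm³ = 0.0288702 bbl and 0.962 ft³ = 0.171340 bbl.
0.0288702 − 0.171340 ≈ -0.142 bbl.

-0.142 bbl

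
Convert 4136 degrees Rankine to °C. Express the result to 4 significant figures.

2025 degrees Celsius

°R = (°C + 273.15) × 9/5.
Applying the formula gives 2025 °C.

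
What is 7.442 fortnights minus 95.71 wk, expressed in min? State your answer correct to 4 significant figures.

7.442 fortnight = 150031 min and 95.71 wk = 964757 min.
150031 − 964757 ≈ -814700 min.

-814700 min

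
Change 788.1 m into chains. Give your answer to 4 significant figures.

39.18 chain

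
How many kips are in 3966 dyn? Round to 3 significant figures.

8.92e-6 kip

1 dyne = 2.24809e-9 kip.
So 3966 × 2.24809e-9 ≈ 8.92e-6 kip.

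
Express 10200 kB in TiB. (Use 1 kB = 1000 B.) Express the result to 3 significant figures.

1 kilobyte = 9.09495e-10 TiB.
Thus 10200 × 9.09495e-10 ≈ 9.28e-6 TiB.

9.28e-6 tebibytes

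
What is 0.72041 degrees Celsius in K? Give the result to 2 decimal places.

273.87 K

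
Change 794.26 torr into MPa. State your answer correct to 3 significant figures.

0.106 MPa

1 torr = 0.000133322 MPa.
So 794.26 × 0.000133322 ≈ 0.106 MPa.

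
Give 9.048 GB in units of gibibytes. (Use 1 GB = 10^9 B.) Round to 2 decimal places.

8.43 gibibytes

1 gigabyte = 0.931323 gibibytes.
Then 9.048 × 0.931323 ≈ 8.43 GiB.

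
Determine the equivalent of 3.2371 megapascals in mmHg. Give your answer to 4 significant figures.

1 MPa = 7500.62 millimeters of mercury.
3.2371 × 7500.62 ≈ 24280 mmHg.

24280 mmHg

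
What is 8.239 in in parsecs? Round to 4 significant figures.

6.782 × 10^-18 pc

1 inch = 8.23158 × 10^-19 pc.
So 8.239 × 8.23158 × 10^-19 ≈ 6.782 × 10^-18 pc.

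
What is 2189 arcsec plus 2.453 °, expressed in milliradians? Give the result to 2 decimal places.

53.43 milliradians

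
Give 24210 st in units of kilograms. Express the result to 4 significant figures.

153700 kg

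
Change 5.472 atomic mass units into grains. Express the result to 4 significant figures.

1.402e-22 grains

1 atomic mass unit = 2.56260e-23 gr.
So 5.472 × 2.56260e-23 ≈ 1.402e-22 gr.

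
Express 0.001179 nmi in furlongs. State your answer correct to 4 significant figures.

0.01085 furlongs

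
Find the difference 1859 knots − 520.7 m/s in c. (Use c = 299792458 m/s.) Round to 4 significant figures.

1.453 × 10^-6 c

1859 kn = 3.19005 × 10^-6 c and 520.7 m/s = 1.73687 × 10^-6 c.
3.19005 × 10^-6 − 1.73687 × 10^-6 ≈ 1.453 × 10^-6 c.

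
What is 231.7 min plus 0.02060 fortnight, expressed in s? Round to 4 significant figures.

231.7 min = 13902.0 s and 0.02060 fortnight = 24917.8 s.
13902.0 + 24917.8 ≈ 38820 s.

38820 s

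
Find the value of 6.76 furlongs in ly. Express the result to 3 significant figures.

1 furlong = 2.12635 × 10^-14 light-years.
6.76 × 2.12635 × 10^-14 ≈ 1.44 × 10^-13 ly.

1.44 × 10^-13 ly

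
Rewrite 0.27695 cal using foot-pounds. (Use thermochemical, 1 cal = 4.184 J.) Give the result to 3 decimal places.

1 cal = 3.08596 ft·lbf.
So 0.27695 × 3.08596 ≈ 0.855 ft·lbf.

0.855 ft·lbf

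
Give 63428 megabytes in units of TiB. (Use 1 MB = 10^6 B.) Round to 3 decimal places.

0.058 TiB

1 megabyte = 9.09495e-7 tebibytes.
So 63428 × 9.09495e-7 ≈ 0.058 TiB.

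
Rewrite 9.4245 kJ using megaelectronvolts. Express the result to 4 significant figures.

5.882e+16 MeV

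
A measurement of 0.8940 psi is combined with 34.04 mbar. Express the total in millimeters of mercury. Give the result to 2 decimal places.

0.8940 psi = 46.2331 mmHg and 34.04 mbar = 25.5321 mmHg.
46.2331 + 25.5321 ≈ 71.77 mmHg.

71.77 mmHg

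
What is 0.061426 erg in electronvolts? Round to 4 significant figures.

1 erg = 6.24151 × 10^11 electronvolts.
So 0.061426 × 6.24151 × 10^11 ≈ 3.834 × 10^10 eV.

3.834 × 10^10 eV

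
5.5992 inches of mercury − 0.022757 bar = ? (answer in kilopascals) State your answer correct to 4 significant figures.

16.69 kPa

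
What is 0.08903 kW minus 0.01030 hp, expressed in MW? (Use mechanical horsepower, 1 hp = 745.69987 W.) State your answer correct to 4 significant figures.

8.135e-5 MW

0.08903 kW = 8.90300e-5 MW and 0.01030 hp = 7.68071e-6 MW.
8.90300e-5 − 7.68071e-6 ≈ 8.135e-5 MW.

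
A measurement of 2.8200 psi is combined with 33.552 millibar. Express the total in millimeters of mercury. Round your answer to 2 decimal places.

171.00 millimeters of mercury

2.8200 psi = 145.836 mmHg and 33.552 mbar = 25.1661 mmHg.
145.836 + 25.1661 ≈ 171.00 mmHg.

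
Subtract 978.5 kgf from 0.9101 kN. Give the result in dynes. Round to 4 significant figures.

0.9101 kN = 9.10100e+7 dyn and 978.5 kgf = 9.59581e+8 dyn.
9.10100e+7 − 9.59581e+8 ≈ -8.686e+8 dyn.

-8.686e+8 dynes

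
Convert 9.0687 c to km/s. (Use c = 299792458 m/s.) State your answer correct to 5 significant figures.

2.7187e+6 kilometers per second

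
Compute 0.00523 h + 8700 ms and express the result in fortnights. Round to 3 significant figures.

0.00523 h = 1.55655 × 10^-5 fortnight and 8700 ms = 7.19246 × 10^-6 fortnight.
1.55655 × 10^-5 + 7.19246 × 10^-6 ≈ 2.28 × 10^-5 fortnight.

2.28 × 10^-5 fortnights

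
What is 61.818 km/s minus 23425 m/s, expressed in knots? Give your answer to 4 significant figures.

61.818 km/s = 120165 kn and 23425 m/s = 45534.6 kn.
120165 − 45534.6 ≈ 74630 kn.

74630 kn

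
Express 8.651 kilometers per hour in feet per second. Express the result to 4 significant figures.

7.884 feet per second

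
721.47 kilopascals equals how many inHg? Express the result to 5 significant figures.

1 kPa = 0.295300 inHg.
721.47 × 0.295300 ≈ 213.05 inHg.

213.05 inches of mercury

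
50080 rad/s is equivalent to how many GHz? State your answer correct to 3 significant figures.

1 radian per second = 1.59155e-10 gigahertz.
Then 50080 × 1.59155e-10 ≈ 7.97e-6 GHz.

7.97e-6 GHz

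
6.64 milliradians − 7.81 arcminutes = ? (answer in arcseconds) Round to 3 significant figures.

6.64 mrad = 1369.60 arcsec and 7.81 arcmin = 468.600 arcsec.
1369.60 − 468.600 ≈ 901 arcsec.

901 arcsec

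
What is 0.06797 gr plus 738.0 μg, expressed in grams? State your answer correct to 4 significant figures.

0.005142 grams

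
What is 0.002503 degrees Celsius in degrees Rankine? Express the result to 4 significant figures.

491.7 °R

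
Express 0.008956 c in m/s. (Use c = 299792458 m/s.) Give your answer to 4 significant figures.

2.685 × 10^6 m/s

1 speed of light = 2.99792 × 10^8 m/s.
Then 0.008956 × 2.99792 × 10^8 ≈ 2.685 × 10^6 m/s.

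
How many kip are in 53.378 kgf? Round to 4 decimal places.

0.1177 kip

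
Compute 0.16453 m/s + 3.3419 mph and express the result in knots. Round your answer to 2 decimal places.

3.22 kn

0.16453 m/s = 0.319821 kn and 3.3419 mph = 2.90403 kn.
0.319821 + 2.90403 ≈ 3.22 kn.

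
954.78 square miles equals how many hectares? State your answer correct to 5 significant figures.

247290 hectares

1 square mile = 258.999 ha.
954.78 × 258.999 ≈ 247290 ha.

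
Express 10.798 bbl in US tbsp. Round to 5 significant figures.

116100 US tbsp

1 bbl = 10752.0 US tablespoons.
10.798 × 10752.0 ≈ 116100 US tbsp.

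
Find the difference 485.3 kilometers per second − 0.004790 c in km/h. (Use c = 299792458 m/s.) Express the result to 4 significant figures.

485.3 km/s = 1.74708e+6 km/h and 0.004790 c = 5.16962e+6 km/h.
1.74708e+6 − 5.16962e+6 ≈ -3.423e+6 km/h.

-3.423e+6 kilometers per hour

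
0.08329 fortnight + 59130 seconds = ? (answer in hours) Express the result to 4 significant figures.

44.41 hours

0.08329 fortnight = 27.9854 h and 59130 s = 16.4250 h.
27.9854 + 16.4250 ≈ 44.41 h.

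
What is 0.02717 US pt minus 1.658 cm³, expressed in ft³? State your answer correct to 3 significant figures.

0.000395 ft³

0.02717 US pt = 0.000454013 ft³ and 1.658 cm³ = 5.85517 × 10^-5 ft³.
0.000454013 − 5.85517 × 10^-5 ≈ 0.000395 ft³.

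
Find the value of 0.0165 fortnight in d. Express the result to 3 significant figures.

0.231 d

1 fortnight = 14.0000 d.
Then 0.0165 × 14.0000 ≈ 0.231 d.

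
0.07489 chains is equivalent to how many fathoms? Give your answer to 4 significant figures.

0.8238 fathoms

1 chain = 11.0000 fathom.
0.07489 × 11.0000 ≈ 0.8238 fathom.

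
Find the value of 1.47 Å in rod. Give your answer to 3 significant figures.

1 angstrom = 1.98839e-11 rod.
1.47 × 1.98839e-11 ≈ 2.92e-11 rod.

2.92e-11 rod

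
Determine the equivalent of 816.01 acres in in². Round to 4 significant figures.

1 acre = 6.27264 × 10^6 square inches.
Thus 816.01 × 6.27264 × 10^6 ≈ 5.119 × 10^9 in².

5.119 × 10^9 square inches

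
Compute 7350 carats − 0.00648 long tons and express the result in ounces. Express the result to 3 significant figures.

-180 ounces

7350 ct = 51.8527 oz and 0.00648 long ton = 232.243 oz.
51.8527 − 232.243 ≈ -180 oz.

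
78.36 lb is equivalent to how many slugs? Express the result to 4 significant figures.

2.436 slugs

1 lb = 0.0310810 slug.
So 78.36 × 0.0310810 ≈ 2.436 slug.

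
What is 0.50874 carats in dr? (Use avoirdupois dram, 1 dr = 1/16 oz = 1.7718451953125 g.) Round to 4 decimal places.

1 ct = 0.112877 dr.
Thus 0.50874 × 0.112877 ≈ 0.0574 dr.

0.0574 dr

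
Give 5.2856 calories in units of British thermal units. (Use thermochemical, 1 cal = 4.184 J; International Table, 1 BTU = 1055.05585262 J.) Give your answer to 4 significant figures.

0.02096 BTU

1 cal = 0.00396567 British thermal units.
So 5.2856 × 0.00396567 ≈ 0.02096 BTU.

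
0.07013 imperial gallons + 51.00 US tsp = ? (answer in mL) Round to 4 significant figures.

570.2 mL

0.07013 imp gal = 318.817 mL and 51.00 US tsp = 251.375 mL.
318.817 + 251.375 ≈ 570.2 mL.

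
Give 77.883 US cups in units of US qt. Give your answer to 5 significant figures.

1 US cup = 0.250000 US qt.
77.883 × 0.250000 ≈ 19.471 US qt.

19.471 US qt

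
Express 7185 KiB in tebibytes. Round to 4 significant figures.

6.692 × 10^-6 tebibytes

1 KiB = 9.31323 × 10^-10 TiB.
So 7185 × 9.31323 × 10^-10 ≈ 6.692 × 10^-6 TiB.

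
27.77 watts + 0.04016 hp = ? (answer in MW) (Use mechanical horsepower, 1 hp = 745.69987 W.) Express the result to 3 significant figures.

27.77 W = 2.77700e-5 MW and 0.04016 hp = 2.99473e-5 MW.
2.77700e-5 + 2.99473e-5 ≈ 5.77e-5 MW.

5.77e-5 megawatts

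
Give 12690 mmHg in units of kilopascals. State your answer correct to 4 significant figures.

1 mmHg = 0.133322 kilopascals.
12690 × 0.133322 ≈ 1692 kPa.

1692 kilopascals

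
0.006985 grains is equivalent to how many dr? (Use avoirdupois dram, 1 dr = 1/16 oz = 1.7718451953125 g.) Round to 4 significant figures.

1 grain = 0.0365714 drams.
Thus 0.006985 × 0.0365714 ≈ 0.0002555 dr.

0.0002555 dr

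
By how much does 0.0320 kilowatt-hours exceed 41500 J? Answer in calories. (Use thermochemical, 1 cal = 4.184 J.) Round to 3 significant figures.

17600 cal

0.0320 kWh = 27533.5 cal and 41500 J = 9918.74 cal.
27533.5 − 9918.74 ≈ 17600 cal.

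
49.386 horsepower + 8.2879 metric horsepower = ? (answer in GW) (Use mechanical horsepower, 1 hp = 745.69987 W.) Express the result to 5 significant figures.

49.386 hp = 3.68271e-5 GW and 8.2879 PS = 6.09574e-6 GW.
3.68271e-5 + 6.09574e-6 ≈ 4.2923e-5 GW.

4.2923e-5 GW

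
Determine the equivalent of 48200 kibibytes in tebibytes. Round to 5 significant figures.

4.4890e-5 tebibytes

1 kibibyte = 9.31323e-10 TiB.
Then 48200 × 9.31323e-10 ≈ 4.4890e-5 TiB.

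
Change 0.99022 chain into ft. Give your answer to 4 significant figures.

65.35 feet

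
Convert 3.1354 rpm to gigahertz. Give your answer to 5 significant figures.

1 revolution per minute = 1.66667e-11 GHz.
Then 3.1354 × 1.66667e-11 ≈ 5.2257e-11 GHz.

5.2257e-11 GHz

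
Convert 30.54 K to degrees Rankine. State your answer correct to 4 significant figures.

54.97 °R

°R = K × 9/5.
Applying the formula gives 54.97 °R.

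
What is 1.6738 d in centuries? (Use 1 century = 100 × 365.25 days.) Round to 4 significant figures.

4.583e-5 century

1 day = 2.73785e-5 centuries.
So 1.6738 × 2.73785e-5 ≈ 4.583e-5 century.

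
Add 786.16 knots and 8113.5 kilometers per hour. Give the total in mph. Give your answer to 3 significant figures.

5950 miles per hour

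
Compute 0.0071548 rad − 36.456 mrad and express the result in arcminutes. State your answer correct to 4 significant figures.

-100.7 arcmin

0.0071548 rad = 24.5964 arcmin and 36.456 mrad = 125.326 arcmin.
24.5964 − 125.326 ≈ -100.7 arcmin.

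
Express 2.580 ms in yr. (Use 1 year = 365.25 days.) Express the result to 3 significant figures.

8.18e-11 yr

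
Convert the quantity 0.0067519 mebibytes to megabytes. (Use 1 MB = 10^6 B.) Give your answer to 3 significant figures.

0.00708 MB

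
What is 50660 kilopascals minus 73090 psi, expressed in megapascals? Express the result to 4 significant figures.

-453.3 MPa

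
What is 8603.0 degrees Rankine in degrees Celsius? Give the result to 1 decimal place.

°R = (°C + 273.15) × 9/5.
Applying the formula gives 4506.3 °C.

4506.3 degrees Celsius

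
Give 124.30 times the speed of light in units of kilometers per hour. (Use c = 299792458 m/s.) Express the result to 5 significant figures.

1.3415 × 10^11 kilometers per hour

1 speed of light = 1.07925 × 10^9 kilometers per hour.
Then 124.30 × 1.07925 × 10^9 ≈ 1.3415 × 10^11 km/h.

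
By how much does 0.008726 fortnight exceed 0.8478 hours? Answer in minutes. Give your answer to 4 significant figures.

125.0 minutes

0.008726 fortnight = 175.916 min and 0.8478 h = 50.8680 min.
175.916 − 50.8680 ≈ 125.0 min.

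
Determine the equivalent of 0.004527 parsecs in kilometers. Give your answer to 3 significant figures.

1 parsec = 3.08568e+13 kilometers.
Thus 0.004527 × 3.08568e+13 ≈ 1.40e+11 km.

1.40e+11 km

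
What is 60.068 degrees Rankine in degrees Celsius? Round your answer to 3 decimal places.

-239.779 degrees Celsius

°R = (°C + 273.15) × 9/5.
Applying the formula gives -239.779 °C.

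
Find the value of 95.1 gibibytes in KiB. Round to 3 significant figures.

9.97 × 10^7 kibibytes

1 GiB = 1.04858 × 10^6 kibibytes.
So 95.1 × 1.04858 × 10^6 ≈ 9.97 × 10^7 KiB.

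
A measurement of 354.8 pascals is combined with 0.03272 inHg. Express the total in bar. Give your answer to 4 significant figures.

354.8 Pa = 0.00354800 bar and 0.03272 inHg = 0.00110803 bar.
0.00354800 + 0.00110803 ≈ 0.004656 bar.

0.004656 bar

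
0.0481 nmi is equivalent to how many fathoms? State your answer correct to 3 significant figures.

1 nmi = 1012.69 fathoms.
Thus 0.0481 × 1012.69 ≈ 48.7 fathom.

48.7 fathoms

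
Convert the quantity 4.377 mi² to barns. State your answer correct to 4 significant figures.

1.134e+35 barns

1 mi² = 2.58999e+34 barn.
4.377 × 2.58999e+34 ≈ 1.134e+35 barn.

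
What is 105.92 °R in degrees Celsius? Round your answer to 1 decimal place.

-214.3 °C

°R = (°C + 273.15) × 9/5.
Applying the formula gives -214.3 °C.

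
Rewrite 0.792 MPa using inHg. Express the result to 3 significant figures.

234 inHg

1 megapascal = 295.300 inHg.
Thus 0.792 × 295.300 ≈ 234 inHg.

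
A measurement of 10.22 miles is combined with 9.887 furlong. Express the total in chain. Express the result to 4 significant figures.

916.5 chain

10.22 mi = 817.600 chain and 9.887 furlong = 98.8700 chain.
817.600 + 98.8700 ≈ 916.5 chain.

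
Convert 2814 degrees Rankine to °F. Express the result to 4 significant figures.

2354 °F

°R = °F + 459.67.
Applying the formula gives 2354 °F.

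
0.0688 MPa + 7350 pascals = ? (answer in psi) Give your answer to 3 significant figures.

0.0688 MPa = 9.97860 psi and 7350 Pa = 1.06603 psi.
9.97860 + 1.06603 ≈ 11.0 psi.

11.0 psi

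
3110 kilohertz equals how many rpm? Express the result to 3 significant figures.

1 kilohertz = 60000.0 rpm.
Thus 3110 × 60000.0 ≈ 1.87 × 10^8 rpm.

1.87 × 10^8 rpm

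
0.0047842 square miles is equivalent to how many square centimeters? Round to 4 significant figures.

1.239 × 10^8 cm²

1 square mile = 2.58999 × 10^10 square centimeters.
Thus 0.0047842 × 2.58999 × 10^10 ≈ 1.239 × 10^8 cm².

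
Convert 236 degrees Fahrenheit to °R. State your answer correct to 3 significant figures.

696 °R

°R = °F + 459.67.
Applying the formula gives 696 °R.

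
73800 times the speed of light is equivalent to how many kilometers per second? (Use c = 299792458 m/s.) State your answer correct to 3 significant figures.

2.21e+10 kilometers per second

1 c = 299792 km/s.
So 73800 × 299792 ≈ 2.21e+10 km/s.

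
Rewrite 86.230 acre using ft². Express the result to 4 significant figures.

1 acre = 43560.0 square feet.
Then 86.230 × 43560.0 ≈ 3.756e+6 ft².

3.756e+6 ft²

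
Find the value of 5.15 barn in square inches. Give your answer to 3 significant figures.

7.98 × 10^-25 square inches

1 barn = 1.55000 × 10^-25 in².
5.15 × 1.55000 × 10^-25 ≈ 7.98 × 10^-25 in².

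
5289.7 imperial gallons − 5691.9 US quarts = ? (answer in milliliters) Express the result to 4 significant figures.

1.866 × 10^7 milliliters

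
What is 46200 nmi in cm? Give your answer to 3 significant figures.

1 nautical mile = 185200 centimeters.
Thus 46200 × 185200 ≈ 8.56e+9 cm.

8.56e+9 centimeters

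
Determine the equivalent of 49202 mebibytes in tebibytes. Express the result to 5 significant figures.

0.046923 TiB

1 mebibyte = 9.53674 × 10^-7 TiB.
So 49202 × 9.53674 × 10^-7 ≈ 0.046923 TiB.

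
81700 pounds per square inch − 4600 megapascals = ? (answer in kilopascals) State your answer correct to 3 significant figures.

-4.04 × 10^6 kPa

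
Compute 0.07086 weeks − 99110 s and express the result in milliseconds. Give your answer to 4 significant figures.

-5.625e+7 milliseconds

0.07086 wk = 4.28561e+7 ms and 99110 s = 9.91100e+7 ms.
4.28561e+7 − 9.91100e+7 ≈ -5.625e+7 ms.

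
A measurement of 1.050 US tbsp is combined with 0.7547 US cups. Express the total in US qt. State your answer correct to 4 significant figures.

1.050 US tbsp = 0.01640625 US qt and 0.7547 US cup = 0.1886750 US qt.
0.01640625 + 0.1886750 ≈ 0.2051 US qt.

0.2051 US qt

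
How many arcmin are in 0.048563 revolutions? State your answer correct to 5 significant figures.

1049.0 arcmin

1 revolution = 21600.0 arcminutes.
So 0.048563 × 21600.0 ≈ 1049.0 arcmin.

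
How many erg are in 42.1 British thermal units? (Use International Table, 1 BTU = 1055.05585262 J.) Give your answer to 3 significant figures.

4.44e+11 erg

1 British thermal unit = 1.05506e+10 ergs.
42.1 × 1.05506e+10 ≈ 4.44e+11 erg.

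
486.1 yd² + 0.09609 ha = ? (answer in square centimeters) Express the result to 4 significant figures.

1.367e+7 cm²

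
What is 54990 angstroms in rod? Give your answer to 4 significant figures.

1.093e-6 rods

1 angstrom = 1.98839e-11 rods.
So 54990 × 1.98839e-11 ≈ 1.093e-6 rod.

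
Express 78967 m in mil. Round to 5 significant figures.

3.1089e+9 mil

1 meter = 39370.1 mils.
So 78967 × 39370.1 ≈ 3.1089e+9 mil.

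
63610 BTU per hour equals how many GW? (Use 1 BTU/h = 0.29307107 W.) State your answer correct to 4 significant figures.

1.864 × 10^-5 gigawatts

1 BTU per hour = 2.93071 × 10^-10 GW.
63610 × 2.93071 × 10^-10 ≈ 1.864 × 10^-5 GW.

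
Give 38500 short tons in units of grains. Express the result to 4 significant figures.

1 short ton = 1.40000e+7 grains.
Then 38500 × 1.40000e+7 ≈ 5.390e+11 gr.

5.390e+11 gr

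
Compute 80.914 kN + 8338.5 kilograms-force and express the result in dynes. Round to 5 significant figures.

80.914 kN = 8.09140e+9 dyn and 8338.5 kgf = 8.17728e+9 dyn.
8.09140e+9 + 8.17728e+9 ≈ 1.6269e+10 dyn.

1.6269e+10 dyn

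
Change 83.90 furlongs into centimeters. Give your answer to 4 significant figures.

1.688e+6 cm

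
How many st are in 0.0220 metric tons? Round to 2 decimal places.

1 t = 157.473 st.
Then 0.0220 × 157.473 ≈ 3.46 st.

3.46 stone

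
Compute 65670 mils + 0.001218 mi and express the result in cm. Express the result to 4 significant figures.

65670 mil = 166.802 cm and 0.001218 mi = 196.018 cm.
166.802 + 196.018 ≈ 362.8 cm.

362.8 cm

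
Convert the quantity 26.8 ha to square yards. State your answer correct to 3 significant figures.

321000 square yards

1 ha = 11959.9 yd².
Thus 26.8 × 11959.9 ≈ 321000 yd².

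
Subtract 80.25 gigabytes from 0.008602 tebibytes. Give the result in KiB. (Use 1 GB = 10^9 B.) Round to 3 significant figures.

-6.91e+7 KiB

0.008602 TiB = 9.23633e+6 KiB and 80.25 GB = 7.83691e+7 KiB.
9.23633e+6 − 7.83691e+7 ≈ -6.91e+7 KiB.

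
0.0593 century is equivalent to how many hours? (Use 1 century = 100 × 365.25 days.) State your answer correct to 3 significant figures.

1 century = 876600 hours.
So 0.0593 × 876600 ≈ 52000 h.

52000 hours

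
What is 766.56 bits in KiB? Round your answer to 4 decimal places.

1 bit = 0.000122070 KiB.
So 766.56 × 0.000122070 ≈ 0.0936 KiB.

0.0936 kibibytes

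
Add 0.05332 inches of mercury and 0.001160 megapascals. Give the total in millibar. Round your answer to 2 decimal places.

0.05332 inHg = 1.80562 mbar and 0.001160 MPa = 11.6000 mbar.
1.80562 + 11.6000 ≈ 13.41 mbar.

13.41 millibar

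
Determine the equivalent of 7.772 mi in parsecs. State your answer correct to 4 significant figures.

1 mile = 5.21553 × 10^-14 pc.
Then 7.772 × 5.21553 × 10^-14 ≈ 4.054 × 10^-13 pc.

4.054 × 10^-13 pc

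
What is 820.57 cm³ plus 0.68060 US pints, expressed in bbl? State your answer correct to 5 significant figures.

820.57 cm³ = 0.00516123 bbl and 0.68060 US pt = 0.00202560 bbl.
0.00516123 + 0.00202560 ≈ 0.0071868 bbl.

0.0071868 bbl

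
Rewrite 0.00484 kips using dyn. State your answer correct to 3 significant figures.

1 kip = 4.44822 × 10^8 dynes.
So 0.00484 × 4.44822 × 10^8 ≈ 2.15 × 10^6 dyn.

2.15 × 10^6 dyn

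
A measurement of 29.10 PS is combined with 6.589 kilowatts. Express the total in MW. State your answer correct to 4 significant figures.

0.02799 megawatts

29.10 PS = 0.0214030 MW and 6.589 kW = 0.00658900 MW.
0.0214030 + 0.00658900 ≈ 0.02799 MW.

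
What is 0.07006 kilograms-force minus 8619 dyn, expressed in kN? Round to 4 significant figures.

0.07006 kgf = 0.000687054 kN and 8619 dyn = 8.61900e-5 kN.
0.000687054 − 8.61900e-5 ≈ 0.0006009 kN.

0.0006009 kN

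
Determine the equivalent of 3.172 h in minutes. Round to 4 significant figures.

1 hour = 60.0000 minutes.
Thus 3.172 × 60.0000 ≈ 190.3 min.

190.3 minutes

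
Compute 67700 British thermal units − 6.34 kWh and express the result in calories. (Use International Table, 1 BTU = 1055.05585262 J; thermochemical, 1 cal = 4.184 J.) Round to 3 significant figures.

1.16 × 10^7 calories

67700 BTU = 1.70715 × 10^7 cal and 6.34 kWh = 5.45507 × 10^6 cal.
1.70715 × 10^7 − 5.45507 × 10^6 ≈ 1.16 × 10^7 cal.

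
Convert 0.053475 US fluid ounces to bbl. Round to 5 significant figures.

1 US fluid ounce = 0.000186012 bbl.
Then 0.053475 × 0.000186012 ≈ 9.9470 × 10^-6 bbl.

9.9470 × 10^-6 oil barrels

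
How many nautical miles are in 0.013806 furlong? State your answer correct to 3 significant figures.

0.00150 nautical miles

1 furlong = 0.108622 nautical miles.
Thus 0.013806 × 0.108622 ≈ 0.00150 nmi.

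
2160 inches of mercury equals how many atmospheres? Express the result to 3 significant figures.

1 inHg = 0.0334211 atm.
So 2160 × 0.0334211 ≈ 72.2 atm.

72.2 atmospheres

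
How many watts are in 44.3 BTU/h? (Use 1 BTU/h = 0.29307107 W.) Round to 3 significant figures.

1 BTU per hour = 0.293071 W.
Then 44.3 × 0.293071 ≈ 13.0 W.

13.0 watts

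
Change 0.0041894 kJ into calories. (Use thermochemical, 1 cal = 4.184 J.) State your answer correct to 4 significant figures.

1 kJ = 239.006 calories.
Then 0.0041894 × 239.006 ≈ 1.001 cal.

1.001 cal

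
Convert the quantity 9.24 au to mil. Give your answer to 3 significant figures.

1 astronomical unit = 5.88968 × 10^15 mils.
Thus 9.24 × 5.88968 × 10^15 ≈ 5.44 × 10^16 mil.

5.44 × 10^16 mil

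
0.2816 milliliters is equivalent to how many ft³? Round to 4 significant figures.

1 milliliter = 3.53147 × 10^-5 cubic feet.
Thus 0.2816 × 3.53147 × 10^-5 ≈ 9.945 × 10^-6 ft³.

9.945 × 10^-6 cubic feet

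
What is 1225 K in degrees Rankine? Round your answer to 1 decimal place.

2205.0 degrees Rankine

°R = K × 9/5.
Applying the formula gives 2205.0 °R.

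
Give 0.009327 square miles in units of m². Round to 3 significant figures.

1 square mile = 2.58999e+6 m².
Then 0.009327 × 2.58999e+6 ≈ 24200 m².

24200 m²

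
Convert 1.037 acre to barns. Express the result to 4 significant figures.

1 acre = 4.04686e+31 barn.
Then 1.037 × 4.04686e+31 ≈ 4.197e+31 barn.

4.197e+31 barns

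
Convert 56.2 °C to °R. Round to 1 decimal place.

°R = (°C + 273.15) × 9/5.
Applying the formula gives 592.8 °R.

592.8 degrees Rankine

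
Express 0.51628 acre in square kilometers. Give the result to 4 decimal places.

0.0021 km²

1 acre = 0.00404686 km².
Then 0.51628 × 0.00404686 ≈ 0.0021 km².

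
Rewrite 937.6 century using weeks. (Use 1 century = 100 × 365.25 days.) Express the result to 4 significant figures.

1 century = 5217.86 weeks.
So 937.6 × 5217.86 ≈ 4.892 × 10^6 wk.

4.892 × 10^6 wk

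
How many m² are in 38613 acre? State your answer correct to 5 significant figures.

1.5626e+8 m²

1 acre = 4046.86 m².
So 38613 × 4046.86 ≈ 1.5626e+8 m².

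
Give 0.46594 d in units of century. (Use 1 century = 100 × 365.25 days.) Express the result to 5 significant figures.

1.2757 × 10^-5 century

1 day = 2.73785 × 10^-5 century.
Then 0.46594 × 2.73785 × 10^-5 ≈ 1.2757 × 10^-5 century.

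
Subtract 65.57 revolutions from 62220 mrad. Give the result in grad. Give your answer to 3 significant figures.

-22300 grad

62220 mrad = 3961.05 grad and 65.57 rev = 26228.0 grad.
3961.05 − 26228.0 ≈ -22300 grad.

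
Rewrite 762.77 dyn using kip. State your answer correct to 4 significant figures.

1 dyne = 2.24809 × 10^-9 kip.
762.77 × 2.24809 × 10^-9 ≈ 1.715 × 10^-6 kip.

1.715 × 10^-6 kip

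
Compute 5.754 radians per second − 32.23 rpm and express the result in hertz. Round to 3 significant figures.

0.379 hertz

5.754 rad/s = 0.915778 Hz and 32.23 rpm = 0.537167 Hz.
0.915778 − 0.537167 ≈ 0.379 Hz.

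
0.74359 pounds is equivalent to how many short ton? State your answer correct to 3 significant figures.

0.000372 short ton

1 pound = 0.000500000 short ton.
0.74359 × 0.000500000 ≈ 0.000372 short ton.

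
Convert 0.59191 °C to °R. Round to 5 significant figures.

°R = (°C + 273.15) × 9/5.
Applying the formula gives 492.74 °R.

492.74 °R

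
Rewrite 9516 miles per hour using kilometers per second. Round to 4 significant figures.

4.254 km/s

1 mile per hour = 0.000447040 km/s.
9516 × 0.000447040 ≈ 4.254 km/s.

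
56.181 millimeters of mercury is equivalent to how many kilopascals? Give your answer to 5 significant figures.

7.4902 kPa

1 millimeter of mercury = 0.133322 kilopascals.
Then 56.181 × 0.133322 ≈ 7.4902 kPa.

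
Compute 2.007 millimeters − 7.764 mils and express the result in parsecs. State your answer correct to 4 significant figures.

2.007 mm = 6.50424e-20 pc and 7.764 mil = 6.39100e-21 pc.
6.50424e-20 − 6.39100e-21 ≈ 5.865e-20 pc.

5.865e-20 pc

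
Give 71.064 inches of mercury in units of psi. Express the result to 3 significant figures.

1 inHg = 0.491154 psi.
71.064 × 0.491154 ≈ 34.9 psi.

34.9 psi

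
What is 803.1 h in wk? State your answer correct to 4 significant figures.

4.780 wk

1 h = 0.00595238 wk.
Then 803.1 × 0.00595238 ≈ 4.780 wk.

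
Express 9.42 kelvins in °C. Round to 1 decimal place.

-263.7 degrees Celsius

K = °C + 273.15.
Applying the formula gives -263.7 °C.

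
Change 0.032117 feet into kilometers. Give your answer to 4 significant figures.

9.789e-6 km

1 foot = 0.000304800 kilometers.
So 0.032117 × 0.000304800 ≈ 9.789e-6 km.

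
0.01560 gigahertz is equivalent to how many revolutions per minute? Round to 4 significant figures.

9.360e+8 revolutions per minute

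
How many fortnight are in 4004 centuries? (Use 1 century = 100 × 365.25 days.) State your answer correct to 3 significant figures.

1.04 × 10^7 fortnight

1 century = 2608.93 fortnight.
So 4004 × 2608.93 ≈ 1.04 × 10^7 fortnight.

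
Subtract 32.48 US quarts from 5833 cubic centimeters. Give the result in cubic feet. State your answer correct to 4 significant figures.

-0.8795 ft³

5833 cm³ = 0.205990 ft³ and 32.48 US qt = 1.08549 ft³.
0.205990 − 1.08549 ≈ -0.8795 ft³.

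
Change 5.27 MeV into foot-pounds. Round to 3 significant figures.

1 megaelectronvolt = 1.18170 × 10^-13 ft·lbf.
So 5.27 × 1.18170 × 10^-13 ≈ 6.23 × 10^-13 ft·lbf.

6.23 × 10^-13 ft·lbf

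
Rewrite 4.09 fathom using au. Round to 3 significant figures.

1 fathom = 1.22248 × 10^-11 au.
Then 4.09 × 1.22248 × 10^-11 ≈ 5.00 × 10^-11 au.

5.00 × 10^-11 au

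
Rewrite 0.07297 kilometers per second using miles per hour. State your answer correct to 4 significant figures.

163.2 mph

1 km/s = 2236.94 miles per hour.
So 0.07297 × 2236.94 ≈ 163.2 mph.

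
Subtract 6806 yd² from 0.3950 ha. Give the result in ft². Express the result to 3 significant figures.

0.3950 ha = 42517.4 ft² and 6806 yd² = 61254.0 ft².
42517.4 − 61254.0 ≈ -18700 ft².

-18700 square feet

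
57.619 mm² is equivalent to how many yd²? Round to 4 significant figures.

1 square millimeter = 1.19599 × 10^-6 square yards.
Thus 57.619 × 1.19599 × 10^-6 ≈ 6.891 × 10^-5 yd².

6.891 × 10^-5 yd²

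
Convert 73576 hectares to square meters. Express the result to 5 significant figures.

7.3576 × 10^8 m²

1 ha = 10000.0 m².
Thus 73576 × 10000.0 ≈ 7.3576 × 10^8 m².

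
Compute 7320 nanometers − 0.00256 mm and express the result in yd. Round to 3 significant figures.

7320 nm = 8.00525e-6 yd and 0.00256 mm = 2.79965e-6 yd.
8.00525e-6 − 2.79965e-6 ≈ 5.21e-6 yd.

5.21e-6 yd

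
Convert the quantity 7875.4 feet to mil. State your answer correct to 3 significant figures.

1 foot = 12000.0 mils.
Thus 7875.4 × 12000.0 ≈ 9.45 × 10^7 mil.

9.45 × 10^7 mil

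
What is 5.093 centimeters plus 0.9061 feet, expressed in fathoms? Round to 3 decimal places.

0.179 fathom

5.093 cm = 0.0278489 fathom and 0.9061 ft = 0.151017 fathom.
0.0278489 + 0.151017 ≈ 0.179 fathom.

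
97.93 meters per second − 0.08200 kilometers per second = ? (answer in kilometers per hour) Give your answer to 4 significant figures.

97.93 m/s = 352.548 km/h and 0.08200 km/s = 295.200 km/h.
352.548 − 295.200 ≈ 57.35 km/h.

57.35 kilometers per hour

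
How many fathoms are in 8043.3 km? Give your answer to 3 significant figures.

1 km = 546.807 fathom.
Thus 8043.3 × 546.807 ≈ 4.40e+6 fathom.

4.40e+6 fathom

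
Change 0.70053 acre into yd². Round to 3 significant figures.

3390 square yards

1 acre = 4840.00 yd².
Then 0.70053 × 4840.00 ≈ 3390 yd².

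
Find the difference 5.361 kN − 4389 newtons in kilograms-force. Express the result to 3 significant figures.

99.1 kgf

5.361 kN = 546.670 kgf and 4389 N = 447.553 kgf.
546.670 − 447.553 ≈ 99.1 kgf.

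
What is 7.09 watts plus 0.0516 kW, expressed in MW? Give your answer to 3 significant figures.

5.87e-5 megawatts

7.09 W = 7.09000e-6 MW and 0.0516 kW = 5.16000e-5 MW.
7.09000e-6 + 5.16000e-5 ≈ 5.87e-5 MW.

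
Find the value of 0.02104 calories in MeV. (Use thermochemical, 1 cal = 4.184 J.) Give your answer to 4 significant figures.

5.494 × 10^11 MeV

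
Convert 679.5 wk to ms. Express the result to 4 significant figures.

1 week = 6.04800e+8 milliseconds.
Thus 679.5 × 6.04800e+8 ≈ 4.110e+11 ms.

4.110e+11 milliseconds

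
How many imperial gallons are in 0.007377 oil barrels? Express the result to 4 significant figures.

0.2580 imp gal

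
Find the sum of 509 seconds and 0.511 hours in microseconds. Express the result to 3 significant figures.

509 s = 5.09000 × 10^8 μs and 0.511 h = 1.83960 × 10^9 μs.
5.09000 × 10^8 + 1.83960 × 10^9 ≈ 2.35 × 10^9 μs.

2.35 × 10^9 μs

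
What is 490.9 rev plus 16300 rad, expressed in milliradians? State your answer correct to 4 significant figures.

1.938e+7 mrad

490.9 rev = 3.08442e+6 mrad and 16300 rad = 1.63000e+7 mrad.
3.08442e+6 + 1.63000e+7 ≈ 1.938e+7 mrad.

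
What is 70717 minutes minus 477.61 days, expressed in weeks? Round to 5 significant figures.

-61.214 weeks

70717 min = 7.01558 wk and 477.61 d = 68.2300 wk.
7.01558 − 68.2300 ≈ -61.214 wk.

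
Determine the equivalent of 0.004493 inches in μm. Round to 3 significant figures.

114 micrometers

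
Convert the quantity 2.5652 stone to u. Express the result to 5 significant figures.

9.8099 × 10^27 u

1 stone = 3.82424 × 10^27 atomic mass units.
So 2.5652 × 3.82424 × 10^27 ≈ 9.8099 × 10^27 u.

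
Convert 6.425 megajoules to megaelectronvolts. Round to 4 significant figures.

1 megajoule = 6.24151 × 10^18 megaelectronvolts.
Then 6.425 × 6.24151 × 10^18 ≈ 4.010 × 10^19 MeV.

4.010 × 10^19 megaelectronvolts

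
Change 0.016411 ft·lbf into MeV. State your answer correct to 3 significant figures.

1.39 × 10^11 megaelectronvolts

1 ft·lbf = 8.46235 × 10^12 megaelectronvolts.
Thus 0.016411 × 8.46235 × 10^12 ≈ 1.39 × 10^11 MeV.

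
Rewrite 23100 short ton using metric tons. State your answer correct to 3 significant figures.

1 short ton = 0.907185 t.
Thus 23100 × 0.907185 ≈ 21000 t.

21000 metric tons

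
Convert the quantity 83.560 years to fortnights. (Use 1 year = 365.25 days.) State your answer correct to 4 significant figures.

1 year = 26.0893 fortnight.
So 83.560 × 26.0893 ≈ 2180 fortnight.

2180 fortnight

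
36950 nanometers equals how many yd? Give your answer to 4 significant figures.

4.041e-5 yd

1 nanometer = 1.09361e-9 yards.
Thus 36950 × 1.09361e-9 ≈ 4.041e-5 yd.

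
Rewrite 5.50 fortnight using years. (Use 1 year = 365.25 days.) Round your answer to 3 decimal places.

1 fortnight = 0.0383299 years.
So 5.50 × 0.0383299 ≈ 0.211 yr.

0.211 yr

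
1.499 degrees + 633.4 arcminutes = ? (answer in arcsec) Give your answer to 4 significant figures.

43400 arcseconds

1.499 ° = 5396.40 arcsec and 633.4 arcmin = 38004.0 arcsec.
5396.40 + 38004.0 ≈ 43400 arcsec.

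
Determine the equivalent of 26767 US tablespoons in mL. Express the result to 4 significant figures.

395800 milliliters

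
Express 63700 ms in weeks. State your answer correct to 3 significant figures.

0.000105 wk

1 millisecond = 1.65344 × 10^-9 wk.
Thus 63700 × 1.65344 × 10^-9 ≈ 0.000105 wk.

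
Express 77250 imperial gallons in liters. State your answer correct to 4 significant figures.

1 imperial gallon = 4.54609 liters.
Thus 77250 × 4.54609 ≈ 351200 L.

351200 L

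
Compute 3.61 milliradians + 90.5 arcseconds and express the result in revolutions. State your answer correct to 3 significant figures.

0.000644 rev

3.61 mrad = 0.000574549 rev and 90.5 arcsec = 6.98302e-5 rev.
0.000574549 + 6.98302e-5 ≈ 0.000644 rev.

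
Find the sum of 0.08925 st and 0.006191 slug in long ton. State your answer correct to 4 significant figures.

0.0006467 long tons

0.08925 st = 0.0005578125 long ton and 0.006191 slug = 8.892390e-5 long ton.
0.0005578125 + 8.892390e-5 ≈ 0.0006467 long ton.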